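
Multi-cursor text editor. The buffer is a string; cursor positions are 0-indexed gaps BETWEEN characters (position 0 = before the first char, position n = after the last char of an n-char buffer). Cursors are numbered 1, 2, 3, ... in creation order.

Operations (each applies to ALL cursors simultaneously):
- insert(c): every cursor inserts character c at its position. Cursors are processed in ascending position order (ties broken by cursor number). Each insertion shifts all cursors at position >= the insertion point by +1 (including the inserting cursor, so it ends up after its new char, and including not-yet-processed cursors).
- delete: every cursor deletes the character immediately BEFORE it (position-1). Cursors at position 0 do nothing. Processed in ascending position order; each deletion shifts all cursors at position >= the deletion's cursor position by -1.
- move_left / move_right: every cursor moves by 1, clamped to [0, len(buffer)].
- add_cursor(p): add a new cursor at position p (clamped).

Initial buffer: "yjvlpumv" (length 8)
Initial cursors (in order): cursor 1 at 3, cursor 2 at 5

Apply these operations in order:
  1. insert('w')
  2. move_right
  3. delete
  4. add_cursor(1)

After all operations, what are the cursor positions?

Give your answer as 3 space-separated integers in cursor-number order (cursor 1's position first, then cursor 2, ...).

After op 1 (insert('w')): buffer="yjvwlpwumv" (len 10), cursors c1@4 c2@7, authorship ...1..2...
After op 2 (move_right): buffer="yjvwlpwumv" (len 10), cursors c1@5 c2@8, authorship ...1..2...
After op 3 (delete): buffer="yjvwpwmv" (len 8), cursors c1@4 c2@6, authorship ...1.2..
After op 4 (add_cursor(1)): buffer="yjvwpwmv" (len 8), cursors c3@1 c1@4 c2@6, authorship ...1.2..

Answer: 4 6 1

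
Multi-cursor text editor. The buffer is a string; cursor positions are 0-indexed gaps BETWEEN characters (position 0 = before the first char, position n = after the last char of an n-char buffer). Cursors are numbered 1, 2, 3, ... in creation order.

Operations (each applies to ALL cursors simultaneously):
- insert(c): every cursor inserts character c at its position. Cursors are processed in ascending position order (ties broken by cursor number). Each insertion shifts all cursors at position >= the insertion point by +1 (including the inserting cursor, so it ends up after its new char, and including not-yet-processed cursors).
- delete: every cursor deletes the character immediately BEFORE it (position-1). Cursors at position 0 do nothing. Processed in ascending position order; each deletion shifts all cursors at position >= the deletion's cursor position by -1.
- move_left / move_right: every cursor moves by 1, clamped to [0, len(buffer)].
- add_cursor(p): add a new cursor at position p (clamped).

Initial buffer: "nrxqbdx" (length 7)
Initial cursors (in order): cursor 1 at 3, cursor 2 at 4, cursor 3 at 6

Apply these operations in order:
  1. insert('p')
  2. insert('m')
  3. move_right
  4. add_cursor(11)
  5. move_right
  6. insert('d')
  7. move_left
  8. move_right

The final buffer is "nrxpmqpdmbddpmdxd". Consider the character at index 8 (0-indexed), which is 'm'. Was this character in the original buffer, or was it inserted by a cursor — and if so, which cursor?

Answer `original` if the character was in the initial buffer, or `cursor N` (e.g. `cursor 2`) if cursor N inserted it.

Answer: cursor 2

Derivation:
After op 1 (insert('p')): buffer="nrxpqpbdpx" (len 10), cursors c1@4 c2@6 c3@9, authorship ...1.2..3.
After op 2 (insert('m')): buffer="nrxpmqpmbdpmx" (len 13), cursors c1@5 c2@8 c3@12, authorship ...11.22..33.
After op 3 (move_right): buffer="nrxpmqpmbdpmx" (len 13), cursors c1@6 c2@9 c3@13, authorship ...11.22..33.
After op 4 (add_cursor(11)): buffer="nrxpmqpmbdpmx" (len 13), cursors c1@6 c2@9 c4@11 c3@13, authorship ...11.22..33.
After op 5 (move_right): buffer="nrxpmqpmbdpmx" (len 13), cursors c1@7 c2@10 c4@12 c3@13, authorship ...11.22..33.
After op 6 (insert('d')): buffer="nrxpmqpdmbddpmdxd" (len 17), cursors c1@8 c2@12 c4@15 c3@17, authorship ...11.212..2334.3
After op 7 (move_left): buffer="nrxpmqpdmbddpmdxd" (len 17), cursors c1@7 c2@11 c4@14 c3@16, authorship ...11.212..2334.3
After op 8 (move_right): buffer="nrxpmqpdmbddpmdxd" (len 17), cursors c1@8 c2@12 c4@15 c3@17, authorship ...11.212..2334.3
Authorship (.=original, N=cursor N): . . . 1 1 . 2 1 2 . . 2 3 3 4 . 3
Index 8: author = 2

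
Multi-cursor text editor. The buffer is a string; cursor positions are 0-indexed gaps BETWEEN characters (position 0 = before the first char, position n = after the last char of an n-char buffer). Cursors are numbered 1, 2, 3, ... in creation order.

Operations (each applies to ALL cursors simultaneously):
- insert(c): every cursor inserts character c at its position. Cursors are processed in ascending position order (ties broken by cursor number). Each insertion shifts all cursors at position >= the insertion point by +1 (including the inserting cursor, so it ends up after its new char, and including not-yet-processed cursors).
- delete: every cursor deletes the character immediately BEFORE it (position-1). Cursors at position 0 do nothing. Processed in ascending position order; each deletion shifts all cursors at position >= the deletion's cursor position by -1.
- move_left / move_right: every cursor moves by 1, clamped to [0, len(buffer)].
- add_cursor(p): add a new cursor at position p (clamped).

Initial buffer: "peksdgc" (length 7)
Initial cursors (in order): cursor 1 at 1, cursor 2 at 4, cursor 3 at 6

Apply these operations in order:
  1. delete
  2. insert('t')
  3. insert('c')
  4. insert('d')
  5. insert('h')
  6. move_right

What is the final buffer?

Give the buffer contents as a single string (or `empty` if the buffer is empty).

After op 1 (delete): buffer="ekdc" (len 4), cursors c1@0 c2@2 c3@3, authorship ....
After op 2 (insert('t')): buffer="tektdtc" (len 7), cursors c1@1 c2@4 c3@6, authorship 1..2.3.
After op 3 (insert('c')): buffer="tcektcdtcc" (len 10), cursors c1@2 c2@6 c3@9, authorship 11..22.33.
After op 4 (insert('d')): buffer="tcdektcddtcdc" (len 13), cursors c1@3 c2@8 c3@12, authorship 111..222.333.
After op 5 (insert('h')): buffer="tcdhektcdhdtcdhc" (len 16), cursors c1@4 c2@10 c3@15, authorship 1111..2222.3333.
After op 6 (move_right): buffer="tcdhektcdhdtcdhc" (len 16), cursors c1@5 c2@11 c3@16, authorship 1111..2222.3333.

Answer: tcdhektcdhdtcdhc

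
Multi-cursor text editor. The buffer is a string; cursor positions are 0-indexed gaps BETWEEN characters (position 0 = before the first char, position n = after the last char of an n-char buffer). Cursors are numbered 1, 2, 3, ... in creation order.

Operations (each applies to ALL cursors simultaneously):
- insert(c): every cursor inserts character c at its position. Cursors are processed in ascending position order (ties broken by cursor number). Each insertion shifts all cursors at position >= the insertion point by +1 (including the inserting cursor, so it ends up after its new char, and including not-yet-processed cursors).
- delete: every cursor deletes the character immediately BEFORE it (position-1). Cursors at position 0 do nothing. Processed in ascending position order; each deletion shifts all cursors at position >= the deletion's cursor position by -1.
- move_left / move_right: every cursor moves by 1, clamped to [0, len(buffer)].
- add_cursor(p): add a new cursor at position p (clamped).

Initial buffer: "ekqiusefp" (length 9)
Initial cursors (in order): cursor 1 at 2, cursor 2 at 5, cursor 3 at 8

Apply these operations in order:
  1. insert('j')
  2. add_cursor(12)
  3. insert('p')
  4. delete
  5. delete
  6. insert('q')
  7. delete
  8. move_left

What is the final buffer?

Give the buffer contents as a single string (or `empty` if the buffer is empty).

After op 1 (insert('j')): buffer="ekjqiujsefjp" (len 12), cursors c1@3 c2@7 c3@11, authorship ..1...2...3.
After op 2 (add_cursor(12)): buffer="ekjqiujsefjp" (len 12), cursors c1@3 c2@7 c3@11 c4@12, authorship ..1...2...3.
After op 3 (insert('p')): buffer="ekjpqiujpsefjppp" (len 16), cursors c1@4 c2@9 c3@14 c4@16, authorship ..11...22...33.4
After op 4 (delete): buffer="ekjqiujsefjp" (len 12), cursors c1@3 c2@7 c3@11 c4@12, authorship ..1...2...3.
After op 5 (delete): buffer="ekqiusef" (len 8), cursors c1@2 c2@5 c3@8 c4@8, authorship ........
After op 6 (insert('q')): buffer="ekqqiuqsefqq" (len 12), cursors c1@3 c2@7 c3@12 c4@12, authorship ..1...2...34
After op 7 (delete): buffer="ekqiusef" (len 8), cursors c1@2 c2@5 c3@8 c4@8, authorship ........
After op 8 (move_left): buffer="ekqiusef" (len 8), cursors c1@1 c2@4 c3@7 c4@7, authorship ........

Answer: ekqiusef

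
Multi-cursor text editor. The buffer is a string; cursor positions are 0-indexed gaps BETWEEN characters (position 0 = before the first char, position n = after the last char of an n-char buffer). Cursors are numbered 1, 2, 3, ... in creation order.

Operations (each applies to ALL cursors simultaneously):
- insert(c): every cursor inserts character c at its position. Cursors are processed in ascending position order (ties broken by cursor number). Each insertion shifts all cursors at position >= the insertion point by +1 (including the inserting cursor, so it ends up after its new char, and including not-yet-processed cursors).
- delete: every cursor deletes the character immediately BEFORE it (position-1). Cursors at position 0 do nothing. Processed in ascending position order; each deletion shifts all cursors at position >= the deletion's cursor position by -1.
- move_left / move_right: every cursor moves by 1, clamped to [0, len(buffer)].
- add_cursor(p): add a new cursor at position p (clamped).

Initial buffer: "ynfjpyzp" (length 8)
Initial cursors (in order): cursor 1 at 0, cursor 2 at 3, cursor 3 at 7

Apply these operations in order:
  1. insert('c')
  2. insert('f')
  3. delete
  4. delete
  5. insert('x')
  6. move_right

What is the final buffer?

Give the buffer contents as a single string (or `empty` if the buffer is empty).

After op 1 (insert('c')): buffer="cynfcjpyzcp" (len 11), cursors c1@1 c2@5 c3@10, authorship 1...2....3.
After op 2 (insert('f')): buffer="cfynfcfjpyzcfp" (len 14), cursors c1@2 c2@7 c3@13, authorship 11...22....33.
After op 3 (delete): buffer="cynfcjpyzcp" (len 11), cursors c1@1 c2@5 c3@10, authorship 1...2....3.
After op 4 (delete): buffer="ynfjpyzp" (len 8), cursors c1@0 c2@3 c3@7, authorship ........
After op 5 (insert('x')): buffer="xynfxjpyzxp" (len 11), cursors c1@1 c2@5 c3@10, authorship 1...2....3.
After op 6 (move_right): buffer="xynfxjpyzxp" (len 11), cursors c1@2 c2@6 c3@11, authorship 1...2....3.

Answer: xynfxjpyzxp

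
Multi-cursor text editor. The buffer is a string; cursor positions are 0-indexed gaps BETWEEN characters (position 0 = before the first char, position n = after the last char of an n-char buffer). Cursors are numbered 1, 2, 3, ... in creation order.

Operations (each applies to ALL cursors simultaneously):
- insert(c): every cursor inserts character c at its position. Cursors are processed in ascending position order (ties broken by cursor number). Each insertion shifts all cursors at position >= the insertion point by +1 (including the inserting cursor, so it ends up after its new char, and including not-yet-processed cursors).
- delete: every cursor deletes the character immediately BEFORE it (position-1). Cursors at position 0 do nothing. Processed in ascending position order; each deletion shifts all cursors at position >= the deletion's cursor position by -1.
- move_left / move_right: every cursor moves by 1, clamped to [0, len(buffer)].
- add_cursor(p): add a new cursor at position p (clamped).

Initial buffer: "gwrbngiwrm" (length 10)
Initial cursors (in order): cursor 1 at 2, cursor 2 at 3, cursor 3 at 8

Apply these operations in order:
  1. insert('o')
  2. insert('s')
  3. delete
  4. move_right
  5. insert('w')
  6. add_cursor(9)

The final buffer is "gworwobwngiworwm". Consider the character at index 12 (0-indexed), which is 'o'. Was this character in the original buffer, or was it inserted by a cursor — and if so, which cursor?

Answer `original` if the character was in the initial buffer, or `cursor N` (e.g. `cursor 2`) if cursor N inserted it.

After op 1 (insert('o')): buffer="gworobngiworm" (len 13), cursors c1@3 c2@5 c3@11, authorship ..1.2.....3..
After op 2 (insert('s')): buffer="gwosrosbngiwosrm" (len 16), cursors c1@4 c2@7 c3@14, authorship ..11.22.....33..
After op 3 (delete): buffer="gworobngiworm" (len 13), cursors c1@3 c2@5 c3@11, authorship ..1.2.....3..
After op 4 (move_right): buffer="gworobngiworm" (len 13), cursors c1@4 c2@6 c3@12, authorship ..1.2.....3..
After op 5 (insert('w')): buffer="gworwobwngiworwm" (len 16), cursors c1@5 c2@8 c3@15, authorship ..1.12.2....3.3.
After op 6 (add_cursor(9)): buffer="gworwobwngiworwm" (len 16), cursors c1@5 c2@8 c4@9 c3@15, authorship ..1.12.2....3.3.
Authorship (.=original, N=cursor N): . . 1 . 1 2 . 2 . . . . 3 . 3 .
Index 12: author = 3

Answer: cursor 3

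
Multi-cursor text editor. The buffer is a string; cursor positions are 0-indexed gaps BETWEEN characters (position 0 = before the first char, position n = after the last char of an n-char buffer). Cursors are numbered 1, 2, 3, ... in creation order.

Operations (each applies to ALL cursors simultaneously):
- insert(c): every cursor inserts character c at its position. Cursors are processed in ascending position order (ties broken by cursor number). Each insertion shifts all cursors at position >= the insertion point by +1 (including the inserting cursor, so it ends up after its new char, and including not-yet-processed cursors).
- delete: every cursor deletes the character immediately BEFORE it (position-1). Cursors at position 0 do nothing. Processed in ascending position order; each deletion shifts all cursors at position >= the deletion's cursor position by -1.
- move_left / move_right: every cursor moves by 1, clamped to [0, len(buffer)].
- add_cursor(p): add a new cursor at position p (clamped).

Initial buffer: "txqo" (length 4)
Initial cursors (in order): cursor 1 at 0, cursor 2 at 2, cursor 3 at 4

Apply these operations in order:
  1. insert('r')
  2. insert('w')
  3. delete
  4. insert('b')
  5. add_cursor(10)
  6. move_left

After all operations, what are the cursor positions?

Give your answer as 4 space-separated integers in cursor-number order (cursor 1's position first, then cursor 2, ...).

Answer: 1 5 9 9

Derivation:
After op 1 (insert('r')): buffer="rtxrqor" (len 7), cursors c1@1 c2@4 c3@7, authorship 1..2..3
After op 2 (insert('w')): buffer="rwtxrwqorw" (len 10), cursors c1@2 c2@6 c3@10, authorship 11..22..33
After op 3 (delete): buffer="rtxrqor" (len 7), cursors c1@1 c2@4 c3@7, authorship 1..2..3
After op 4 (insert('b')): buffer="rbtxrbqorb" (len 10), cursors c1@2 c2@6 c3@10, authorship 11..22..33
After op 5 (add_cursor(10)): buffer="rbtxrbqorb" (len 10), cursors c1@2 c2@6 c3@10 c4@10, authorship 11..22..33
After op 6 (move_left): buffer="rbtxrbqorb" (len 10), cursors c1@1 c2@5 c3@9 c4@9, authorship 11..22..33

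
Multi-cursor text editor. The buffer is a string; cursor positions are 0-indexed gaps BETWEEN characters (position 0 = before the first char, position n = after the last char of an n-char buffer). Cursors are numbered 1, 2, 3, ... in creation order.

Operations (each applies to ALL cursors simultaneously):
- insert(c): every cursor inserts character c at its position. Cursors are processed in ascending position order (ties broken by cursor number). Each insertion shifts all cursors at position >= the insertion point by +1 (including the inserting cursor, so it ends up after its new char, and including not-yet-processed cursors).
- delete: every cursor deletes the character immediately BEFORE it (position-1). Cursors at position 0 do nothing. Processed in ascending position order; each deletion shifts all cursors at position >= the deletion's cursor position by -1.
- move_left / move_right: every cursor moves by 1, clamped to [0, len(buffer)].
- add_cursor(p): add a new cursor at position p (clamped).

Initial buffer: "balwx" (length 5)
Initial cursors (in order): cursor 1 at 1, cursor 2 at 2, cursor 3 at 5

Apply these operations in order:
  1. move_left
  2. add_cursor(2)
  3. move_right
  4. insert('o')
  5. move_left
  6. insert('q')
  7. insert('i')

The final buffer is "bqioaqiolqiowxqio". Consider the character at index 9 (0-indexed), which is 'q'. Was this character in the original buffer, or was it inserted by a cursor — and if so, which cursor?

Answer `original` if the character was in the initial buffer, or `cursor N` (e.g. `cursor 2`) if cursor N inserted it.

Answer: cursor 4

Derivation:
After op 1 (move_left): buffer="balwx" (len 5), cursors c1@0 c2@1 c3@4, authorship .....
After op 2 (add_cursor(2)): buffer="balwx" (len 5), cursors c1@0 c2@1 c4@2 c3@4, authorship .....
After op 3 (move_right): buffer="balwx" (len 5), cursors c1@1 c2@2 c4@3 c3@5, authorship .....
After op 4 (insert('o')): buffer="boaolowxo" (len 9), cursors c1@2 c2@4 c4@6 c3@9, authorship .1.2.4..3
After op 5 (move_left): buffer="boaolowxo" (len 9), cursors c1@1 c2@3 c4@5 c3@8, authorship .1.2.4..3
After op 6 (insert('q')): buffer="bqoaqolqowxqo" (len 13), cursors c1@2 c2@5 c4@8 c3@12, authorship .11.22.44..33
After op 7 (insert('i')): buffer="bqioaqiolqiowxqio" (len 17), cursors c1@3 c2@7 c4@11 c3@16, authorship .111.222.444..333
Authorship (.=original, N=cursor N): . 1 1 1 . 2 2 2 . 4 4 4 . . 3 3 3
Index 9: author = 4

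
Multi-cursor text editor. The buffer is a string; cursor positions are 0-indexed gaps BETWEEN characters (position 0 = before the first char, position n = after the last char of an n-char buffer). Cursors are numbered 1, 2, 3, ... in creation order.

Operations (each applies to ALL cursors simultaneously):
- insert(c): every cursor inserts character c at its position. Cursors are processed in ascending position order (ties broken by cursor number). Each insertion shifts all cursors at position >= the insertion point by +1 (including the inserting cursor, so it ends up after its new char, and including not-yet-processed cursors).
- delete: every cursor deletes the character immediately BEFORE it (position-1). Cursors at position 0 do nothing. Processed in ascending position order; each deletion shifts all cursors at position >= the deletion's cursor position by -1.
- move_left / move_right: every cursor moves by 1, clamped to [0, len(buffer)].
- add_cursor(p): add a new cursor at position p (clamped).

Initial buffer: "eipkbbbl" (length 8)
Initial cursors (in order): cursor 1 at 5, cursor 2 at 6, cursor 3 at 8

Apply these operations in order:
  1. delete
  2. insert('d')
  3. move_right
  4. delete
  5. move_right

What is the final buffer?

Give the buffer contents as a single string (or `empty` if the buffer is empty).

After op 1 (delete): buffer="eipkb" (len 5), cursors c1@4 c2@4 c3@5, authorship .....
After op 2 (insert('d')): buffer="eipkddbd" (len 8), cursors c1@6 c2@6 c3@8, authorship ....12.3
After op 3 (move_right): buffer="eipkddbd" (len 8), cursors c1@7 c2@7 c3@8, authorship ....12.3
After op 4 (delete): buffer="eipkd" (len 5), cursors c1@5 c2@5 c3@5, authorship ....1
After op 5 (move_right): buffer="eipkd" (len 5), cursors c1@5 c2@5 c3@5, authorship ....1

Answer: eipkd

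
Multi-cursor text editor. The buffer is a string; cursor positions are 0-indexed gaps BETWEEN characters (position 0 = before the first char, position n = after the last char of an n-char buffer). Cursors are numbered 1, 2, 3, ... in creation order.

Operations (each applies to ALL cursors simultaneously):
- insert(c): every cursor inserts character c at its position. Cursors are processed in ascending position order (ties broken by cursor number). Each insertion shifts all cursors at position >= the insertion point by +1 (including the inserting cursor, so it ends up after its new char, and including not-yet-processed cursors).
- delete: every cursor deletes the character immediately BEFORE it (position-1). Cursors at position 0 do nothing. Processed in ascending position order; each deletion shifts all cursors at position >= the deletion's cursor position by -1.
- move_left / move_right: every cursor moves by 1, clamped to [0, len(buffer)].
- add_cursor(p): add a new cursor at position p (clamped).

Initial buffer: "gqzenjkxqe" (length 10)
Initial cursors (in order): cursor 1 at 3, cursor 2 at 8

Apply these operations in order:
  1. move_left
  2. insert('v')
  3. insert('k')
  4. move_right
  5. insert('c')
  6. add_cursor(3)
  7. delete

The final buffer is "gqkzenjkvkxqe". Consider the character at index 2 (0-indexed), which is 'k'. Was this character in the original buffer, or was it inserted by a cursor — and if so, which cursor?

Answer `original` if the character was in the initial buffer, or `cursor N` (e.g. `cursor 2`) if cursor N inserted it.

After op 1 (move_left): buffer="gqzenjkxqe" (len 10), cursors c1@2 c2@7, authorship ..........
After op 2 (insert('v')): buffer="gqvzenjkvxqe" (len 12), cursors c1@3 c2@9, authorship ..1.....2...
After op 3 (insert('k')): buffer="gqvkzenjkvkxqe" (len 14), cursors c1@4 c2@11, authorship ..11.....22...
After op 4 (move_right): buffer="gqvkzenjkvkxqe" (len 14), cursors c1@5 c2@12, authorship ..11.....22...
After op 5 (insert('c')): buffer="gqvkzcenjkvkxcqe" (len 16), cursors c1@6 c2@14, authorship ..11.1....22.2..
After op 6 (add_cursor(3)): buffer="gqvkzcenjkvkxcqe" (len 16), cursors c3@3 c1@6 c2@14, authorship ..11.1....22.2..
After op 7 (delete): buffer="gqkzenjkvkxqe" (len 13), cursors c3@2 c1@4 c2@11, authorship ..1.....22...
Authorship (.=original, N=cursor N): . . 1 . . . . . 2 2 . . .
Index 2: author = 1

Answer: cursor 1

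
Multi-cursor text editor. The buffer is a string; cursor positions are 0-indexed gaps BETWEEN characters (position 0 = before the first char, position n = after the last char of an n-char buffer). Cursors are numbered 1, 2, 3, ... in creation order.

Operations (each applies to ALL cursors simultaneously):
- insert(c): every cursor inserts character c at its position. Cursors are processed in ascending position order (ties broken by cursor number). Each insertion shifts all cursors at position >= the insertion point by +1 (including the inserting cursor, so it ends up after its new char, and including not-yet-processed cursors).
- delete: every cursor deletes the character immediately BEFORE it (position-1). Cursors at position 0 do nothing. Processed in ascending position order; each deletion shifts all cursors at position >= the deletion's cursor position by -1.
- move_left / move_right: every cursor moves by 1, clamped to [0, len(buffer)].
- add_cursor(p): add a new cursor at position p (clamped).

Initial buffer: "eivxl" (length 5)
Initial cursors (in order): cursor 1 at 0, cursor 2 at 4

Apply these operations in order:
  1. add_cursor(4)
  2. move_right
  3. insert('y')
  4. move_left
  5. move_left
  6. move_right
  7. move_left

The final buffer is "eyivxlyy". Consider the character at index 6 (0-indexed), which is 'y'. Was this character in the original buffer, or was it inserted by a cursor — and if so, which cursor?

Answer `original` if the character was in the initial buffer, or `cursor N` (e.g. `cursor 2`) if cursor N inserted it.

After op 1 (add_cursor(4)): buffer="eivxl" (len 5), cursors c1@0 c2@4 c3@4, authorship .....
After op 2 (move_right): buffer="eivxl" (len 5), cursors c1@1 c2@5 c3@5, authorship .....
After op 3 (insert('y')): buffer="eyivxlyy" (len 8), cursors c1@2 c2@8 c3@8, authorship .1....23
After op 4 (move_left): buffer="eyivxlyy" (len 8), cursors c1@1 c2@7 c3@7, authorship .1....23
After op 5 (move_left): buffer="eyivxlyy" (len 8), cursors c1@0 c2@6 c3@6, authorship .1....23
After op 6 (move_right): buffer="eyivxlyy" (len 8), cursors c1@1 c2@7 c3@7, authorship .1....23
After op 7 (move_left): buffer="eyivxlyy" (len 8), cursors c1@0 c2@6 c3@6, authorship .1....23
Authorship (.=original, N=cursor N): . 1 . . . . 2 3
Index 6: author = 2

Answer: cursor 2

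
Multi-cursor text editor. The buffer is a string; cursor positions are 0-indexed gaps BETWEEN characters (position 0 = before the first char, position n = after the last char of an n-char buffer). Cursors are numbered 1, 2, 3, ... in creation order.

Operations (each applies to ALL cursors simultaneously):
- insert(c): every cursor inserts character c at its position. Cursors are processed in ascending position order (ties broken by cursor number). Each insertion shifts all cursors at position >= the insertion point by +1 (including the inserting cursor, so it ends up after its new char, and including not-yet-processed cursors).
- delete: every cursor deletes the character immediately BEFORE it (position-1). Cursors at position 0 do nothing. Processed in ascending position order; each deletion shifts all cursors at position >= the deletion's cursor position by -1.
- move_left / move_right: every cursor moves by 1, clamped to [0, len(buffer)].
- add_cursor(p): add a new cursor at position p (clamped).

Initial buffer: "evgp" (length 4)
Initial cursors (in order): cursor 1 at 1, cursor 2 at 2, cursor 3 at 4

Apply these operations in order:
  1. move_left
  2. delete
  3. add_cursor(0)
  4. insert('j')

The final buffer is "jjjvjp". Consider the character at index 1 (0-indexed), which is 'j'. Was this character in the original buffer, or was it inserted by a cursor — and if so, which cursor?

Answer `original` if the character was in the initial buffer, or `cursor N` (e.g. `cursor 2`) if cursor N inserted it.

Answer: cursor 2

Derivation:
After op 1 (move_left): buffer="evgp" (len 4), cursors c1@0 c2@1 c3@3, authorship ....
After op 2 (delete): buffer="vp" (len 2), cursors c1@0 c2@0 c3@1, authorship ..
After op 3 (add_cursor(0)): buffer="vp" (len 2), cursors c1@0 c2@0 c4@0 c3@1, authorship ..
After op 4 (insert('j')): buffer="jjjvjp" (len 6), cursors c1@3 c2@3 c4@3 c3@5, authorship 124.3.
Authorship (.=original, N=cursor N): 1 2 4 . 3 .
Index 1: author = 2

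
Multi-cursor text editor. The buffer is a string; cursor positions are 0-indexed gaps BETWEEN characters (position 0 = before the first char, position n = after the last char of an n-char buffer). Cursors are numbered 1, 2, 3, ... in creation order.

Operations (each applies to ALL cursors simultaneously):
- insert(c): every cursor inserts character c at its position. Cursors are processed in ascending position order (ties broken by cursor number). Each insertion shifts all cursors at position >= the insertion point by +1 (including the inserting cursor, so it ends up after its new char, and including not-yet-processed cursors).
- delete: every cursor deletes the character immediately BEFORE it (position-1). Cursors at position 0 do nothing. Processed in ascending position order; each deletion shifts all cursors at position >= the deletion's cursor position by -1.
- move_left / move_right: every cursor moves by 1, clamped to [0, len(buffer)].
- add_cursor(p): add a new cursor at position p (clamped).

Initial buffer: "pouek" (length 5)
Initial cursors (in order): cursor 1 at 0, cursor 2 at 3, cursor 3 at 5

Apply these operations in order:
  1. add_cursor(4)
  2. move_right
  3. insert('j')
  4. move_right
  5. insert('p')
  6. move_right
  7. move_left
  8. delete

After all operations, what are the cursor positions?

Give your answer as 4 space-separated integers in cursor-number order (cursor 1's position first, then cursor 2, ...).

After op 1 (add_cursor(4)): buffer="pouek" (len 5), cursors c1@0 c2@3 c4@4 c3@5, authorship .....
After op 2 (move_right): buffer="pouek" (len 5), cursors c1@1 c2@4 c3@5 c4@5, authorship .....
After op 3 (insert('j')): buffer="pjouejkjj" (len 9), cursors c1@2 c2@6 c3@9 c4@9, authorship .1...2.34
After op 4 (move_right): buffer="pjouejkjj" (len 9), cursors c1@3 c2@7 c3@9 c4@9, authorship .1...2.34
After op 5 (insert('p')): buffer="pjopuejkpjjpp" (len 13), cursors c1@4 c2@9 c3@13 c4@13, authorship .1.1..2.23434
After op 6 (move_right): buffer="pjopuejkpjjpp" (len 13), cursors c1@5 c2@10 c3@13 c4@13, authorship .1.1..2.23434
After op 7 (move_left): buffer="pjopuejkpjjpp" (len 13), cursors c1@4 c2@9 c3@12 c4@12, authorship .1.1..2.23434
After op 8 (delete): buffer="pjouejkjp" (len 9), cursors c1@3 c2@7 c3@8 c4@8, authorship .1...2.34

Answer: 3 7 8 8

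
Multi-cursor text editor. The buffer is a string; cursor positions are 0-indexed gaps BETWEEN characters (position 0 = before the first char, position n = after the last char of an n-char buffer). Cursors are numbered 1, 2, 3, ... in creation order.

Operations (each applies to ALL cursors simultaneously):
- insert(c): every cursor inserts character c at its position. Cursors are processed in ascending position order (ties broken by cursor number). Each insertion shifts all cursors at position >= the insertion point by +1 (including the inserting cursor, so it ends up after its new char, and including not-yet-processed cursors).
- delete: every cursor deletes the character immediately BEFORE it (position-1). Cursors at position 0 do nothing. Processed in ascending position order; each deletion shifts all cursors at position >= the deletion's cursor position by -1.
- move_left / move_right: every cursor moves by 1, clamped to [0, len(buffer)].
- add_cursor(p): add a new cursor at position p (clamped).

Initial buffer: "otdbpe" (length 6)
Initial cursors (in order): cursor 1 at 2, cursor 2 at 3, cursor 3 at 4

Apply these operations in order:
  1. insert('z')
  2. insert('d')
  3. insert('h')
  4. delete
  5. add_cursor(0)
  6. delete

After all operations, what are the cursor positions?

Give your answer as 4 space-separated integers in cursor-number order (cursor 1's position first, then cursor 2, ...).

After op 1 (insert('z')): buffer="otzdzbzpe" (len 9), cursors c1@3 c2@5 c3@7, authorship ..1.2.3..
After op 2 (insert('d')): buffer="otzddzdbzdpe" (len 12), cursors c1@4 c2@7 c3@10, authorship ..11.22.33..
After op 3 (insert('h')): buffer="otzdhdzdhbzdhpe" (len 15), cursors c1@5 c2@9 c3@13, authorship ..111.222.333..
After op 4 (delete): buffer="otzddzdbzdpe" (len 12), cursors c1@4 c2@7 c3@10, authorship ..11.22.33..
After op 5 (add_cursor(0)): buffer="otzddzdbzdpe" (len 12), cursors c4@0 c1@4 c2@7 c3@10, authorship ..11.22.33..
After op 6 (delete): buffer="otzdzbzpe" (len 9), cursors c4@0 c1@3 c2@5 c3@7, authorship ..1.2.3..

Answer: 3 5 7 0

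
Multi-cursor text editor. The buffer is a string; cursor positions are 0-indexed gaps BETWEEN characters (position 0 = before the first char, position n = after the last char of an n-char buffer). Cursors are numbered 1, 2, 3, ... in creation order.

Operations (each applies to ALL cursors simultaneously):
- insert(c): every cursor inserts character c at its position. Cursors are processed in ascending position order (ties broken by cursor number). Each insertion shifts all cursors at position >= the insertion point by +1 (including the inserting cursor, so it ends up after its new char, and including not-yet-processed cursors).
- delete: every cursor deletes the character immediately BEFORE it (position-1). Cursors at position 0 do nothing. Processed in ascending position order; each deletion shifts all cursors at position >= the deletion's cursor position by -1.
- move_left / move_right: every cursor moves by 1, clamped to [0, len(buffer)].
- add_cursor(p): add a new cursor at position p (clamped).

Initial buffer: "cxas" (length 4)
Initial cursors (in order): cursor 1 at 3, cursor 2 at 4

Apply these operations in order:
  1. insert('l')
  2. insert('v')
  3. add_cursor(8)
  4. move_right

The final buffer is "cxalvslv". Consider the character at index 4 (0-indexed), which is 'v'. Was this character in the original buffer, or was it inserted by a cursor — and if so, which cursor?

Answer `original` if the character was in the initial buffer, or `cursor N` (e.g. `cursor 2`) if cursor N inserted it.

After op 1 (insert('l')): buffer="cxalsl" (len 6), cursors c1@4 c2@6, authorship ...1.2
After op 2 (insert('v')): buffer="cxalvslv" (len 8), cursors c1@5 c2@8, authorship ...11.22
After op 3 (add_cursor(8)): buffer="cxalvslv" (len 8), cursors c1@5 c2@8 c3@8, authorship ...11.22
After op 4 (move_right): buffer="cxalvslv" (len 8), cursors c1@6 c2@8 c3@8, authorship ...11.22
Authorship (.=original, N=cursor N): . . . 1 1 . 2 2
Index 4: author = 1

Answer: cursor 1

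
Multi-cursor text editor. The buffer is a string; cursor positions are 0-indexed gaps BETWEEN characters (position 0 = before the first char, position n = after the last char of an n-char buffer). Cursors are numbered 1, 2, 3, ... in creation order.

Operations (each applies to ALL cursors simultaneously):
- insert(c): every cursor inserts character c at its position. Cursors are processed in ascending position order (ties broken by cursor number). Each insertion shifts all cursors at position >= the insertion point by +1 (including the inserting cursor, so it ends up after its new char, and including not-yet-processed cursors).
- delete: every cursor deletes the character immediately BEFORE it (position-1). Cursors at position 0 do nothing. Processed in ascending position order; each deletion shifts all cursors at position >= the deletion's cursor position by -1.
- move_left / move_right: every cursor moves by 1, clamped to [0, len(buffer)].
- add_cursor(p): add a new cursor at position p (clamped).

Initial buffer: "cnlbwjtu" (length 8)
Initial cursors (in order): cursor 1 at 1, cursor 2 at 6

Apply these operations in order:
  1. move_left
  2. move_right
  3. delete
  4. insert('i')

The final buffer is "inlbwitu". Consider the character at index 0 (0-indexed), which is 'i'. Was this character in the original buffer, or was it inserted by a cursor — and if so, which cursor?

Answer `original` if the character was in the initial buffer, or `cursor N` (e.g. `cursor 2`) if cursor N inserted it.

After op 1 (move_left): buffer="cnlbwjtu" (len 8), cursors c1@0 c2@5, authorship ........
After op 2 (move_right): buffer="cnlbwjtu" (len 8), cursors c1@1 c2@6, authorship ........
After op 3 (delete): buffer="nlbwtu" (len 6), cursors c1@0 c2@4, authorship ......
After op 4 (insert('i')): buffer="inlbwitu" (len 8), cursors c1@1 c2@6, authorship 1....2..
Authorship (.=original, N=cursor N): 1 . . . . 2 . .
Index 0: author = 1

Answer: cursor 1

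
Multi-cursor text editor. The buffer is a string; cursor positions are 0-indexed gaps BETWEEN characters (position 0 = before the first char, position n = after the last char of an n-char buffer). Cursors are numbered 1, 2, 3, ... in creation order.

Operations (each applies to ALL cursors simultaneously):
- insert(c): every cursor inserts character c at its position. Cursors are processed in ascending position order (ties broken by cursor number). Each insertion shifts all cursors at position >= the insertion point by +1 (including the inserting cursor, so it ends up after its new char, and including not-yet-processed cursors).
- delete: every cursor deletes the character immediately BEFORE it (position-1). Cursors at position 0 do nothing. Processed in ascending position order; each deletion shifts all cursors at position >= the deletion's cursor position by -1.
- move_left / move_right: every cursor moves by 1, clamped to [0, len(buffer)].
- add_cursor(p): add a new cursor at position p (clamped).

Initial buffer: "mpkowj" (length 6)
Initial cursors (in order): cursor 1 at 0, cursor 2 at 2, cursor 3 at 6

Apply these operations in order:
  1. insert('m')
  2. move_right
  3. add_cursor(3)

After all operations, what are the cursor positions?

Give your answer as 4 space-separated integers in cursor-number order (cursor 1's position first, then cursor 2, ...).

Answer: 2 5 9 3

Derivation:
After op 1 (insert('m')): buffer="mmpmkowjm" (len 9), cursors c1@1 c2@4 c3@9, authorship 1..2....3
After op 2 (move_right): buffer="mmpmkowjm" (len 9), cursors c1@2 c2@5 c3@9, authorship 1..2....3
After op 3 (add_cursor(3)): buffer="mmpmkowjm" (len 9), cursors c1@2 c4@3 c2@5 c3@9, authorship 1..2....3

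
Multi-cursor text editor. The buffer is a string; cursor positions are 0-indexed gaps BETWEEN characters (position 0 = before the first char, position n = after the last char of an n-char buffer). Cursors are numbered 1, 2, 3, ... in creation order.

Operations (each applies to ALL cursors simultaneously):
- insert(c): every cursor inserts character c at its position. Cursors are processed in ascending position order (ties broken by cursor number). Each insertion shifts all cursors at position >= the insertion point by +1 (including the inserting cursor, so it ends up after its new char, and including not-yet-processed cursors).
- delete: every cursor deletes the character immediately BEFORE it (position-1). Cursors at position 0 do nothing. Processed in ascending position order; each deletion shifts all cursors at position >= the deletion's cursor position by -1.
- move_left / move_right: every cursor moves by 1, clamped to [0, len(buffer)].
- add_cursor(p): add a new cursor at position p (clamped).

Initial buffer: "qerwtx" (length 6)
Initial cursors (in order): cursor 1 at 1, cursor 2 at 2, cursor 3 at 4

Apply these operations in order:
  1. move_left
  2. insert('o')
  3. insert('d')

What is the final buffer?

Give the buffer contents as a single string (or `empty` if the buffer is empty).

After op 1 (move_left): buffer="qerwtx" (len 6), cursors c1@0 c2@1 c3@3, authorship ......
After op 2 (insert('o')): buffer="oqoerowtx" (len 9), cursors c1@1 c2@3 c3@6, authorship 1.2..3...
After op 3 (insert('d')): buffer="odqoderodwtx" (len 12), cursors c1@2 c2@5 c3@9, authorship 11.22..33...

Answer: odqoderodwtx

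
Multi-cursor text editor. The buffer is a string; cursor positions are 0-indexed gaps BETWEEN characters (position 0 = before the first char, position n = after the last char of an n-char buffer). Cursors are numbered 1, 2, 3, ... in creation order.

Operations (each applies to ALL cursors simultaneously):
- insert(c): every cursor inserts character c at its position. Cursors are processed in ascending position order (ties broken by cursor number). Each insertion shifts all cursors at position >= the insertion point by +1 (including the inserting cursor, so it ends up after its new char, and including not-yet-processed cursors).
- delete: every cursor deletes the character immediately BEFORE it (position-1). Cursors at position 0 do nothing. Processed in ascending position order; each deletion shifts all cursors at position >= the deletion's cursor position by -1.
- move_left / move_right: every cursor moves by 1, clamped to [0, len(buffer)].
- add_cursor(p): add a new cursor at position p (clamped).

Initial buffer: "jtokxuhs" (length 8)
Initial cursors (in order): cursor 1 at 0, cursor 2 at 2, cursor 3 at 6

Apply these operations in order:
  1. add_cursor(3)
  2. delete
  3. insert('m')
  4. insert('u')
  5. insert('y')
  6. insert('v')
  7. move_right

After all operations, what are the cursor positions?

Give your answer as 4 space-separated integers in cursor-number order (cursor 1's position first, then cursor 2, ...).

Answer: 5 14 20 14

Derivation:
After op 1 (add_cursor(3)): buffer="jtokxuhs" (len 8), cursors c1@0 c2@2 c4@3 c3@6, authorship ........
After op 2 (delete): buffer="jkxhs" (len 5), cursors c1@0 c2@1 c4@1 c3@3, authorship .....
After op 3 (insert('m')): buffer="mjmmkxmhs" (len 9), cursors c1@1 c2@4 c4@4 c3@7, authorship 1.24..3..
After op 4 (insert('u')): buffer="mujmmuukxmuhs" (len 13), cursors c1@2 c2@7 c4@7 c3@11, authorship 11.2424..33..
After op 5 (insert('y')): buffer="muyjmmuuyykxmuyhs" (len 17), cursors c1@3 c2@10 c4@10 c3@15, authorship 111.242424..333..
After op 6 (insert('v')): buffer="muyvjmmuuyyvvkxmuyvhs" (len 21), cursors c1@4 c2@13 c4@13 c3@19, authorship 1111.24242424..3333..
After op 7 (move_right): buffer="muyvjmmuuyyvvkxmuyvhs" (len 21), cursors c1@5 c2@14 c4@14 c3@20, authorship 1111.24242424..3333..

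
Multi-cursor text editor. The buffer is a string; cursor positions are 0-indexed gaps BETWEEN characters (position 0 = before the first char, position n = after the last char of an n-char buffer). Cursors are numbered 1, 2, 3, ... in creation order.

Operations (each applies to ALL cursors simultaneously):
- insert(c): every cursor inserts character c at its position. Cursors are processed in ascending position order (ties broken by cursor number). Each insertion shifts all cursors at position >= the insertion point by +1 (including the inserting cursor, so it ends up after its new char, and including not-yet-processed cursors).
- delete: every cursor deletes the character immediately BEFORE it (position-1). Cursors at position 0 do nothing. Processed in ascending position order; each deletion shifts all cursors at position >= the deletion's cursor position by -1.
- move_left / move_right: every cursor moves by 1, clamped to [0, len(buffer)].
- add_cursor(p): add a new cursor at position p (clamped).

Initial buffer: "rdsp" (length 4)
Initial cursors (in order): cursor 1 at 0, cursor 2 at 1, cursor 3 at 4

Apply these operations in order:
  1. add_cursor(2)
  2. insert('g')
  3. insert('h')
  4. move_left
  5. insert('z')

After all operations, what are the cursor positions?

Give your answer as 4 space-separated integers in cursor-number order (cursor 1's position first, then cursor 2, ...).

After op 1 (add_cursor(2)): buffer="rdsp" (len 4), cursors c1@0 c2@1 c4@2 c3@4, authorship ....
After op 2 (insert('g')): buffer="grgdgspg" (len 8), cursors c1@1 c2@3 c4@5 c3@8, authorship 1.2.4..3
After op 3 (insert('h')): buffer="ghrghdghspgh" (len 12), cursors c1@2 c2@5 c4@8 c3@12, authorship 11.22.44..33
After op 4 (move_left): buffer="ghrghdghspgh" (len 12), cursors c1@1 c2@4 c4@7 c3@11, authorship 11.22.44..33
After op 5 (insert('z')): buffer="gzhrgzhdgzhspgzh" (len 16), cursors c1@2 c2@6 c4@10 c3@15, authorship 111.222.444..333

Answer: 2 6 15 10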